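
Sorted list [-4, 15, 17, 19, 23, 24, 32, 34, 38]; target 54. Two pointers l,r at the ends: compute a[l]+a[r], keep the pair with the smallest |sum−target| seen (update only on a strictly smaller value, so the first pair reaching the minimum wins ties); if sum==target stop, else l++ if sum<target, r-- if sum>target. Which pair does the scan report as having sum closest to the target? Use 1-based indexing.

pair (15, 38) with sum 53 (|Δ|=1)

[1,9] -4+38=34 d=20 * → l++
[2,9] 15+38=53 d=1 * → l++
[3,9] 17+38=55 d=1 → r--
[3,8] 17+34=51 d=3 → l++
[4,8] 19+34=53 d=1 → l++
[5,8] 23+34=57 d=3 → r--
[5,7] 23+32=55 d=1 → r--
[5,6] 23+24=47 d=7 → l++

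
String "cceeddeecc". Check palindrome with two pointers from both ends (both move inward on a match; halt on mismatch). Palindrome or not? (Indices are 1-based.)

l=1 r=10: 'c'=='c', l++,r--
l=2 r=9: 'c'=='c', l++,r--
l=3 r=8: 'e'=='e', l++,r--
l=4 r=7: 'e'=='e', l++,r--
l=5 r=6: 'd'=='d', l++,r--

palindrome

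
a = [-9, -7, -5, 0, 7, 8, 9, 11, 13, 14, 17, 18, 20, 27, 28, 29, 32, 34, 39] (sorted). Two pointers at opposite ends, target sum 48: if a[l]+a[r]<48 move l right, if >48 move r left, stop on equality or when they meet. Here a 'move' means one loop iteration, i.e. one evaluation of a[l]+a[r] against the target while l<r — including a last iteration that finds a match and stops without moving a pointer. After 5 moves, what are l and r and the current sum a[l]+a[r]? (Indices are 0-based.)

l=5, r=18, sum=47

l=0 r=18: -9+39=30 <48, l++
l=1 r=18: -7+39=32 <48, l++
l=2 r=18: -5+39=34 <48, l++
l=3 r=18: 0+39=39 <48, l++
l=4 r=18: 7+39=46 <48, l++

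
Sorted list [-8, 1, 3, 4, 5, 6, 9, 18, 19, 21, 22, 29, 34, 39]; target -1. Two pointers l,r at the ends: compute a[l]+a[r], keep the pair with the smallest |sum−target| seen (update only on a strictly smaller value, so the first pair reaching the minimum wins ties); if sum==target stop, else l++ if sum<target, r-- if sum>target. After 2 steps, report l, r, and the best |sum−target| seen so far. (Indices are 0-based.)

l=0, r=11, best |Δ|=27

l=0 r=13: -8+39=31 d=32 *, r--
l=0 r=12: -8+34=26 d=27 *, r--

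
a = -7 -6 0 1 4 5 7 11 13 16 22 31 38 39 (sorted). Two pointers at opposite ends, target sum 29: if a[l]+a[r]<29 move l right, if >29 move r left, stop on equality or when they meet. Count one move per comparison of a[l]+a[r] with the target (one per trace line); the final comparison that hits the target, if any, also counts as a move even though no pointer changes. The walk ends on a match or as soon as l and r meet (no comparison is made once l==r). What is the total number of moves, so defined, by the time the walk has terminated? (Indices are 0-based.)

l=0 r=13: -7+39=32 >29, r--
l=0 r=12: -7+38=31 >29, r--
l=0 r=11: -7+31=24 <29, l++
l=1 r=11: -6+31=25 <29, l++
l=2 r=11: 0+31=31 >29, r--
l=2 r=10: 0+22=22 <29, l++
l=3 r=10: 1+22=23 <29, l++
l=4 r=10: 4+22=26 <29, l++
l=5 r=10: 5+22=27 <29, l++
l=6 r=10: 7+22=29, found

10 moves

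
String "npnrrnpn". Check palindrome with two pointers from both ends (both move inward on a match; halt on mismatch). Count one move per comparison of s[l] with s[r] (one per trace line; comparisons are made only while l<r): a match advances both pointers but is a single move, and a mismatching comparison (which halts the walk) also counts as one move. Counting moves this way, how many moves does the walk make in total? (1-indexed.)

4 moves

l=1 r=8: 'n'=='n', l++,r--
l=2 r=7: 'p'=='p', l++,r--
l=3 r=6: 'n'=='n', l++,r--
l=4 r=5: 'r'=='r', l++,r--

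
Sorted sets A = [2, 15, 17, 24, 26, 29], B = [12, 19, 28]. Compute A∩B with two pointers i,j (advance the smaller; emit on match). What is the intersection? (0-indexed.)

intersection = []

i=0 j=0: 2<12, i++
i=1 j=0: 15>12, j++
i=1 j=1: 15<19, i++
i=2 j=1: 17<19, i++
i=3 j=1: 24>19, j++
i=3 j=2: 24<28, i++
i=4 j=2: 26<28, i++
i=5 j=2: 29>28, j++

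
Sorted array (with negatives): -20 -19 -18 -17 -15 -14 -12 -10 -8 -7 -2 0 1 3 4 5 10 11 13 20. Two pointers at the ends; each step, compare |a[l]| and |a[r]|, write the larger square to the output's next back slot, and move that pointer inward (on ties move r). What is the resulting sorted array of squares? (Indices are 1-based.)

[0, 1, 4, 9, 16, 25, 49, 64, 100, 100, 121, 144, 169, 196, 225, 289, 324, 361, 400, 400]

[1,20] |-20|<=|20| out[20]=400 → r--
[1,19] |-20|>|13| out[19]=400 → l++
[2,19] |-19|>|13| out[18]=361 → l++
[3,19] |-18|>|13| out[17]=324 → l++
[4,19] |-17|>|13| out[16]=289 → l++
[5,19] |-15|>|13| out[15]=225 → l++
[6,19] |-14|>|13| out[14]=196 → l++
[7,19] |-12|<=|13| out[13]=169 → r--
[7,18] |-12|>|11| out[12]=144 → l++
[8,18] |-10|<=|11| out[11]=121 → r--
[8,17] |-10|<=|10| out[10]=100 → r--
[8,16] |-10|>|5| out[9]=100 → l++
[9,16] |-8|>|5| out[8]=64 → l++
[10,16] |-7|>|5| out[7]=49 → l++
[11,16] |-2|<=|5| out[6]=25 → r--
[11,15] |-2|<=|4| out[5]=16 → r--
[11,14] |-2|<=|3| out[4]=9 → r--
[11,13] |-2|>|1| out[3]=4 → l++
[12,13] |0|<=|1| out[2]=1 → r--
[12,12] |0|<=|0| out[1]=0 → r--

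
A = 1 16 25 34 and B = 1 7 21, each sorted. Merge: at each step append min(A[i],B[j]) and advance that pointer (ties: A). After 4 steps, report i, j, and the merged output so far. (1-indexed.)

[i=1,j=1] A[i]=1<=B[j]=1 take 1 → i++
[i=2,j=1] A[i]=16>B[j]=1 take 1 → j++
[i=2,j=2] A[i]=16>B[j]=7 take 7 → j++
[i=2,j=3] A[i]=16<=B[j]=21 take 16 → i++

i=3, j=3, merged so far=[1, 1, 7, 16]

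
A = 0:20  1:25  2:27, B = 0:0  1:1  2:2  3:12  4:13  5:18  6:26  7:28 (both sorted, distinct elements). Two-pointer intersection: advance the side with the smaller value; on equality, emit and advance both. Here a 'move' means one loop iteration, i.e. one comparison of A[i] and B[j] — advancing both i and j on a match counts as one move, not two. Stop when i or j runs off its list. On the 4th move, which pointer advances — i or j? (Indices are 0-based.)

j

[i=0,j=0] 20>0 → j++
[i=0,j=1] 20>1 → j++
[i=0,j=2] 20>2 → j++
[i=0,j=3] 20>12 → j++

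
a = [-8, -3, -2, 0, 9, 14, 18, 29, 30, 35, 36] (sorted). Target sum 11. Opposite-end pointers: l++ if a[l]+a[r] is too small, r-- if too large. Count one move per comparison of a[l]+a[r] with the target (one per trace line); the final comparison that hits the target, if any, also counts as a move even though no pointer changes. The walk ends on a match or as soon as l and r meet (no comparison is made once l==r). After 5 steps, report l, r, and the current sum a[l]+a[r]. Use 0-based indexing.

[0,10] -8+36=28 >11 → r--
[0,9] -8+35=27 >11 → r--
[0,8] -8+30=22 >11 → r--
[0,7] -8+29=21 >11 → r--
[0,6] -8+18=10 <11 → l++

l=1, r=6, sum=15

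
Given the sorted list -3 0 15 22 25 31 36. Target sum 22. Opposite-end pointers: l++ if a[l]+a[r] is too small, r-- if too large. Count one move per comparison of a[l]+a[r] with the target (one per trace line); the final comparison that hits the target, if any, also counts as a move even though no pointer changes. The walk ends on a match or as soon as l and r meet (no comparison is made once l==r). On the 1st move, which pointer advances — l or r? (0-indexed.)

l=0 r=6: -3+36=33 >22, r--

r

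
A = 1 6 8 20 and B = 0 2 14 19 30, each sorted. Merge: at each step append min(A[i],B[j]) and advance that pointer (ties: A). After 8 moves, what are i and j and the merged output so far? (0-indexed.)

[i=0,j=0] A[i]=1>B[j]=0 take 0 → j++
[i=0,j=1] A[i]=1<=B[j]=2 take 1 → i++
[i=1,j=1] A[i]=6>B[j]=2 take 2 → j++
[i=1,j=2] A[i]=6<=B[j]=14 take 6 → i++
[i=2,j=2] A[i]=8<=B[j]=14 take 8 → i++
[i=3,j=2] A[i]=20>B[j]=14 take 14 → j++
[i=3,j=3] A[i]=20>B[j]=19 take 19 → j++
[i=3,j=4] A[i]=20<=B[j]=30 take 20 → i++

i=4, j=4, merged so far=[0, 1, 2, 6, 8, 14, 19, 20]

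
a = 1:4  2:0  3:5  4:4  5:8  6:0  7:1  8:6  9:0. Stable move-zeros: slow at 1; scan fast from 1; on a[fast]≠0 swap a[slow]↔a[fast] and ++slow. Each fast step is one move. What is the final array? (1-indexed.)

[4, 5, 4, 8, 1, 6, 0, 0, 0]

(s=1,f=1) a[fast]=4≠0 swap→a[1]=4 → slow++,fast++
(s=2,f=2) a[fast]=0 → fast++
(s=2,f=3) a[fast]=5≠0 swap→a[2]=5 → slow++,fast++
(s=3,f=4) a[fast]=4≠0 swap→a[3]=4 → slow++,fast++
(s=4,f=5) a[fast]=8≠0 swap→a[4]=8 → slow++,fast++
(s=5,f=6) a[fast]=0 → fast++
(s=5,f=7) a[fast]=1≠0 swap→a[5]=1 → slow++,fast++
(s=6,f=8) a[fast]=6≠0 swap→a[6]=6 → slow++,fast++
(s=7,f=9) a[fast]=0 → fast++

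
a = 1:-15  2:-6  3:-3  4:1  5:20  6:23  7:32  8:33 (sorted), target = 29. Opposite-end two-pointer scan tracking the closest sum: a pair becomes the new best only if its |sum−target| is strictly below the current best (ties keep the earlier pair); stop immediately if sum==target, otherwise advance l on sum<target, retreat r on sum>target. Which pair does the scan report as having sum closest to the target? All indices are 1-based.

[1,8] -15+33=18 d=11 * → l++
[2,8] -6+33=27 d=2 * → l++
[3,8] -3+33=30 d=1 * → r--
[3,7] -3+32=29 d=0 * → stop

pair (-3, 32) with sum 29 (|Δ|=0)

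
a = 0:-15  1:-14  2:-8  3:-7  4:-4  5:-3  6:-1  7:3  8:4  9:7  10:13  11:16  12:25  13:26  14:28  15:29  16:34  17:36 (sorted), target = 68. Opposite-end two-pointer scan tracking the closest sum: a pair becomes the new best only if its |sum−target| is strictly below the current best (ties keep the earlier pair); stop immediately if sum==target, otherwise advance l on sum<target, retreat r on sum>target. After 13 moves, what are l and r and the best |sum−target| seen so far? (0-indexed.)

l=13, r=17, best |Δ|=7

[0,17] -15+36=21 d=47 * → l++
[1,17] -14+36=22 d=46 * → l++
[2,17] -8+36=28 d=40 * → l++
[3,17] -7+36=29 d=39 * → l++
[4,17] -4+36=32 d=36 * → l++
[5,17] -3+36=33 d=35 * → l++
[6,17] -1+36=35 d=33 * → l++
[7,17] 3+36=39 d=29 * → l++
[8,17] 4+36=40 d=28 * → l++
[9,17] 7+36=43 d=25 * → l++
[10,17] 13+36=49 d=19 * → l++
[11,17] 16+36=52 d=16 * → l++
[12,17] 25+36=61 d=7 * → l++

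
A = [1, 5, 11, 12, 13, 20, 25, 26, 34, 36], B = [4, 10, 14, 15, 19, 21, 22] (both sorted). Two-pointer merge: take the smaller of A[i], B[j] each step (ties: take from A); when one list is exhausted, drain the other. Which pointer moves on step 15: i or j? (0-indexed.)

i

i=0 j=0: A[i]=1<=B[j]=4 take 1, i++
i=1 j=0: A[i]=5>B[j]=4 take 4, j++
i=1 j=1: A[i]=5<=B[j]=10 take 5, i++
i=2 j=1: A[i]=11>B[j]=10 take 10, j++
i=2 j=2: A[i]=11<=B[j]=14 take 11, i++
i=3 j=2: A[i]=12<=B[j]=14 take 12, i++
i=4 j=2: A[i]=13<=B[j]=14 take 13, i++
i=5 j=2: A[i]=20>B[j]=14 take 14, j++
i=5 j=3: A[i]=20>B[j]=15 take 15, j++
i=5 j=4: A[i]=20>B[j]=19 take 19, j++
i=5 j=5: A[i]=20<=B[j]=21 take 20, i++
i=6 j=5: A[i]=25>B[j]=21 take 21, j++
i=6 j=6: A[i]=25>B[j]=22 take 22, j++
i=6 j=7: B done, take A[i]=25, i++
i=7 j=7: B done, take A[i]=26, i++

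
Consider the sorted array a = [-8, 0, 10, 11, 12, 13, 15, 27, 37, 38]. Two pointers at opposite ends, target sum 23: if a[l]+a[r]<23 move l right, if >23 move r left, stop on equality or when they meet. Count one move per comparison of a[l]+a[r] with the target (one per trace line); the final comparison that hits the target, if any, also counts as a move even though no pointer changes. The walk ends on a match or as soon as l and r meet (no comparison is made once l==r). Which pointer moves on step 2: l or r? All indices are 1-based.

l=1 r=10: -8+38=30 >23, r--
l=1 r=9: -8+37=29 >23, r--

r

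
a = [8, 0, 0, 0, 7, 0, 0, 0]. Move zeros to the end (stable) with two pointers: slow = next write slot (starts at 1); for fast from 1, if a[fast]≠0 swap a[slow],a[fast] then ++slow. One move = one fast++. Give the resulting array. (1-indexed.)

[8, 7, 0, 0, 0, 0, 0, 0]

(s=1,f=1) a[fast]=8≠0 swap→a[1]=8 → slow++,fast++
(s=2,f=2) a[fast]=0 → fast++
(s=2,f=3) a[fast]=0 → fast++
(s=2,f=4) a[fast]=0 → fast++
(s=2,f=5) a[fast]=7≠0 swap→a[2]=7 → slow++,fast++
(s=3,f=6) a[fast]=0 → fast++
(s=3,f=7) a[fast]=0 → fast++
(s=3,f=8) a[fast]=0 → fast++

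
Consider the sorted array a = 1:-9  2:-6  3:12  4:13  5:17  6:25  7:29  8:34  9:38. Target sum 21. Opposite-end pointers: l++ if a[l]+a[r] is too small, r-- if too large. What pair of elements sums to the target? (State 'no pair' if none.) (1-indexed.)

[1,9] -9+38=29 >21 → r--
[1,8] -9+34=25 >21 → r--
[1,7] -9+29=20 <21 → l++
[2,7] -6+29=23 >21 → r--
[2,6] -6+25=19 <21 → l++
[3,6] 12+25=37 >21 → r--
[3,5] 12+17=29 >21 → r--
[3,4] 12+13=25 >21 → r--

no pair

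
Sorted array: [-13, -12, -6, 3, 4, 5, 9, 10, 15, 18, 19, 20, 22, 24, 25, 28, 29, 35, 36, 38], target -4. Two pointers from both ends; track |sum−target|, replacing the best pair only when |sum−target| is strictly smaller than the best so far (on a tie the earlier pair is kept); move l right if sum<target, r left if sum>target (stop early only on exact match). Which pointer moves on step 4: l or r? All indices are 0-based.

r

[0,19] -13+38=25 d=29 * → r--
[0,18] -13+36=23 d=27 * → r--
[0,17] -13+35=22 d=26 * → r--
[0,16] -13+29=16 d=20 * → r--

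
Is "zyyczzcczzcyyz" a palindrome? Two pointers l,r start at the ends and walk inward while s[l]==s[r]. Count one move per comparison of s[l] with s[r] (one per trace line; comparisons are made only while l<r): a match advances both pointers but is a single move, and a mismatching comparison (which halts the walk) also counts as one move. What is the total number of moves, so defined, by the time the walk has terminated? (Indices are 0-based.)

7 moves

[0,13] 'z'=='z' → l++,r--
[1,12] 'y'=='y' → l++,r--
[2,11] 'y'=='y' → l++,r--
[3,10] 'c'=='c' → l++,r--
[4,9] 'z'=='z' → l++,r--
[5,8] 'z'=='z' → l++,r--
[6,7] 'c'=='c' → l++,r--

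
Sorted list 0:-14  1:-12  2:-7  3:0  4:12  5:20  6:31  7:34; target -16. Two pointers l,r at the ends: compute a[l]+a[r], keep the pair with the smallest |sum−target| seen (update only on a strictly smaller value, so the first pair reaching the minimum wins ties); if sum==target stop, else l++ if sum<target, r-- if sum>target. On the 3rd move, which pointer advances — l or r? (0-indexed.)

r

[0,7] -14+34=20 d=36 * → r--
[0,6] -14+31=17 d=33 * → r--
[0,5] -14+20=6 d=22 * → r--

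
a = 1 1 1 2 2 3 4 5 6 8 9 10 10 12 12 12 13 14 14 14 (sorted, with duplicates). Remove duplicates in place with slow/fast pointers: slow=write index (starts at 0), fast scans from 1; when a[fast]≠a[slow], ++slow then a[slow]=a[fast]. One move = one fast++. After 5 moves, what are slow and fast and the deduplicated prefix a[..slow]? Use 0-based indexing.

slow=0 fast=1: a[fast]=1=a[slow] dup, fast++
slow=0 fast=2: a[fast]=1=a[slow] dup, fast++
slow=0 fast=3: a[fast]=2≠a[slow]=1 write a[1]=2, slow++,fast++
slow=1 fast=4: a[fast]=2=a[slow] dup, fast++
slow=1 fast=5: a[fast]=3≠a[slow]=2 write a[2]=3, slow++,fast++

slow=2, fast=6, prefix=[1, 2, 3]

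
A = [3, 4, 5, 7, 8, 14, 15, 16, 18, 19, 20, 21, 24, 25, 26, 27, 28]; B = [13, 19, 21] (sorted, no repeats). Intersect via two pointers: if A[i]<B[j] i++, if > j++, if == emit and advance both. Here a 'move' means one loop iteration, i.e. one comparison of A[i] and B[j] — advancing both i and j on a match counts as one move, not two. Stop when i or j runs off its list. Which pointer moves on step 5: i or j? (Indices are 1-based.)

i=1 j=1: 3<13, i++
i=2 j=1: 4<13, i++
i=3 j=1: 5<13, i++
i=4 j=1: 7<13, i++
i=5 j=1: 8<13, i++

i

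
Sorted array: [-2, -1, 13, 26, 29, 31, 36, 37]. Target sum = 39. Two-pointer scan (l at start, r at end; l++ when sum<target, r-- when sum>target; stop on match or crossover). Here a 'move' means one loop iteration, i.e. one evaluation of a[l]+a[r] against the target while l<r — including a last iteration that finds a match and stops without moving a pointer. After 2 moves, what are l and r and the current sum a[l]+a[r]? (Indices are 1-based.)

[1,8] -2+37=35 <39 → l++
[2,8] -1+37=36 <39 → l++

l=3, r=8, sum=50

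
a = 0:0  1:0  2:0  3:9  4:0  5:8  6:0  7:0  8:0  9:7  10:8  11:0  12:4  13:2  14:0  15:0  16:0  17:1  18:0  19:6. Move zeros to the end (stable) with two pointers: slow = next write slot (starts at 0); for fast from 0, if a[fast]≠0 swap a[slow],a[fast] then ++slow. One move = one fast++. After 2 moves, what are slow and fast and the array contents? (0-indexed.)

slow=0, fast=2, a=[0, 0, 0, 9, 0, 8, 0, 0, 0, 7, 8, 0, 4, 2, 0, 0, 0, 1, 0, 6]

slow=0 fast=0: a[fast]=0, fast++
slow=0 fast=1: a[fast]=0, fast++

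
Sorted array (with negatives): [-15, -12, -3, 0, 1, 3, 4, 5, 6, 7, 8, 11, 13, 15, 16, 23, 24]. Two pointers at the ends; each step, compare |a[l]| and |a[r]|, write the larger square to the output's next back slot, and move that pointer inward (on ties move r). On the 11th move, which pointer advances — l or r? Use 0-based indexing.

r

l=0 r=16: |-15|<=|24| out[16]=576, r--
l=0 r=15: |-15|<=|23| out[15]=529, r--
l=0 r=14: |-15|<=|16| out[14]=256, r--
l=0 r=13: |-15|<=|15| out[13]=225, r--
l=0 r=12: |-15|>|13| out[12]=225, l++
l=1 r=12: |-12|<=|13| out[11]=169, r--
l=1 r=11: |-12|>|11| out[10]=144, l++
l=2 r=11: |-3|<=|11| out[9]=121, r--
l=2 r=10: |-3|<=|8| out[8]=64, r--
l=2 r=9: |-3|<=|7| out[7]=49, r--
l=2 r=8: |-3|<=|6| out[6]=36, r--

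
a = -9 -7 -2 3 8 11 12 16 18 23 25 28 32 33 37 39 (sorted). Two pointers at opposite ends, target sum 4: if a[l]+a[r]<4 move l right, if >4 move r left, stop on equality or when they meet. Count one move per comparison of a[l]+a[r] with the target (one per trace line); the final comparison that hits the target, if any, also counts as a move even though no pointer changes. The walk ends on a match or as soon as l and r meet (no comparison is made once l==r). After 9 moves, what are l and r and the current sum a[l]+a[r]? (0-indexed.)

l=0 r=15: -9+39=30 >4, r--
l=0 r=14: -9+37=28 >4, r--
l=0 r=13: -9+33=24 >4, r--
l=0 r=12: -9+32=23 >4, r--
l=0 r=11: -9+28=19 >4, r--
l=0 r=10: -9+25=16 >4, r--
l=0 r=9: -9+23=14 >4, r--
l=0 r=8: -9+18=9 >4, r--
l=0 r=7: -9+16=7 >4, r--

l=0, r=6, sum=3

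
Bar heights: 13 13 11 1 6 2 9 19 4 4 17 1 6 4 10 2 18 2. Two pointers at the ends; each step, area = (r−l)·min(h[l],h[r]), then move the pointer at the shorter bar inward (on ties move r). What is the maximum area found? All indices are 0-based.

[0,17] min(13,2)*17=34 best=34 * → r--
[0,16] min(13,18)*16=208 best=208 * → l++
[1,16] min(13,18)*15=195 best=208 → l++
[2,16] min(11,18)*14=154 best=208 → l++
[3,16] min(1,18)*13=13 best=208 → l++
[4,16] min(6,18)*12=72 best=208 → l++
[5,16] min(2,18)*11=22 best=208 → l++
[6,16] min(9,18)*10=90 best=208 → l++
[7,16] min(19,18)*9=162 best=208 → r--
[7,15] min(19,2)*8=16 best=208 → r--
[7,14] min(19,10)*7=70 best=208 → r--
[7,13] min(19,4)*6=24 best=208 → r--
[7,12] min(19,6)*5=30 best=208 → r--
[7,11] min(19,1)*4=4 best=208 → r--
[7,10] min(19,17)*3=51 best=208 → r--
[7,9] min(19,4)*2=8 best=208 → r--
[7,8] min(19,4)*1=4 best=208 → r--

max area = 208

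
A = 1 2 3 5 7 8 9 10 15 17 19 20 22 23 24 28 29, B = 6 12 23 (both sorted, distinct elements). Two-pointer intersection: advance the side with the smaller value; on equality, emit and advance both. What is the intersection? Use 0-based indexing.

i=0 j=0: 1<6, i++
i=1 j=0: 2<6, i++
i=2 j=0: 3<6, i++
i=3 j=0: 5<6, i++
i=4 j=0: 7>6, j++
i=4 j=1: 7<12, i++
i=5 j=1: 8<12, i++
i=6 j=1: 9<12, i++
i=7 j=1: 10<12, i++
i=8 j=1: 15>12, j++
i=8 j=2: 15<23, i++
i=9 j=2: 17<23, i++
i=10 j=2: 19<23, i++
i=11 j=2: 20<23, i++
i=12 j=2: 22<23, i++
i=13 j=2: 23==23 emit, i++,j++

intersection = [23]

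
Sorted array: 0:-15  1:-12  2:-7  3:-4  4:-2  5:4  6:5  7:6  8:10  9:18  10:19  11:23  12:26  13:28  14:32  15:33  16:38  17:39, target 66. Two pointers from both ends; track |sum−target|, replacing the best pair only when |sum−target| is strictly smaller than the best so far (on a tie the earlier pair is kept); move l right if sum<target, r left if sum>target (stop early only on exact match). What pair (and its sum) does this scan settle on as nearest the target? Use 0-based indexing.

pair (28, 38) with sum 66 (|Δ|=0)

[0,17] -15+39=24 d=42 * → l++
[1,17] -12+39=27 d=39 * → l++
[2,17] -7+39=32 d=34 * → l++
[3,17] -4+39=35 d=31 * → l++
[4,17] -2+39=37 d=29 * → l++
[5,17] 4+39=43 d=23 * → l++
[6,17] 5+39=44 d=22 * → l++
[7,17] 6+39=45 d=21 * → l++
[8,17] 10+39=49 d=17 * → l++
[9,17] 18+39=57 d=9 * → l++
[10,17] 19+39=58 d=8 * → l++
[11,17] 23+39=62 d=4 * → l++
[12,17] 26+39=65 d=1 * → l++
[13,17] 28+39=67 d=1 → r--
[13,16] 28+38=66 d=0 * → stop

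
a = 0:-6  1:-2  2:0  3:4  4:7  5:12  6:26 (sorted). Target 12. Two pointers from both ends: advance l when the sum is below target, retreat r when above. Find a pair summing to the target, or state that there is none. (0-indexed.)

[0,6] -6+26=20 >12 → r--
[0,5] -6+12=6 <12 → l++
[1,5] -2+12=10 <12 → l++
[2,5] 0+12=12 → found

(0, 12)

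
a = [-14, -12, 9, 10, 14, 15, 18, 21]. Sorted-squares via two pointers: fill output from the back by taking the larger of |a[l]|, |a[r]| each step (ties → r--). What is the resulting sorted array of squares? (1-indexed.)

[81, 100, 144, 196, 196, 225, 324, 441]

[1,8] |-14|<=|21| out[8]=441 → r--
[1,7] |-14|<=|18| out[7]=324 → r--
[1,6] |-14|<=|15| out[6]=225 → r--
[1,5] |-14|<=|14| out[5]=196 → r--
[1,4] |-14|>|10| out[4]=196 → l++
[2,4] |-12|>|10| out[3]=144 → l++
[3,4] |9|<=|10| out[2]=100 → r--
[3,3] |9|<=|9| out[1]=81 → r--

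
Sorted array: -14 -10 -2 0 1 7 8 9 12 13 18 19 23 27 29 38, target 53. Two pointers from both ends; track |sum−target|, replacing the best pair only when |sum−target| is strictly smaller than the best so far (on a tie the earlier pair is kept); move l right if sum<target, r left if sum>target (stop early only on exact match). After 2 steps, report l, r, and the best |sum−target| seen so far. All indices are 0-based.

l=0 r=15: -14+38=24 d=29 *, l++
l=1 r=15: -10+38=28 d=25 *, l++

l=2, r=15, best |Δ|=25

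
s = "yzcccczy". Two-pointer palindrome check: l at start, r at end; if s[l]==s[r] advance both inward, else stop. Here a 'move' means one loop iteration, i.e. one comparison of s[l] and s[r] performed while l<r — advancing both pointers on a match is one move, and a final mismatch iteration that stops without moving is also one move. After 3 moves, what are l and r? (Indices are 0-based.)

l=0 r=7: 'y'=='y', l++,r--
l=1 r=6: 'z'=='z', l++,r--
l=2 r=5: 'c'=='c', l++,r--

l=3, r=4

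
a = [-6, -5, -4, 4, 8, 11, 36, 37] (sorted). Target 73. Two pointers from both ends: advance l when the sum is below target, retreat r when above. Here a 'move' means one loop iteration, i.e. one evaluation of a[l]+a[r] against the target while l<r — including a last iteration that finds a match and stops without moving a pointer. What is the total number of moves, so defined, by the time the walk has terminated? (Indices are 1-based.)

[1,8] -6+37=31 <73 → l++
[2,8] -5+37=32 <73 → l++
[3,8] -4+37=33 <73 → l++
[4,8] 4+37=41 <73 → l++
[5,8] 8+37=45 <73 → l++
[6,8] 11+37=48 <73 → l++
[7,8] 36+37=73 → found

7 moves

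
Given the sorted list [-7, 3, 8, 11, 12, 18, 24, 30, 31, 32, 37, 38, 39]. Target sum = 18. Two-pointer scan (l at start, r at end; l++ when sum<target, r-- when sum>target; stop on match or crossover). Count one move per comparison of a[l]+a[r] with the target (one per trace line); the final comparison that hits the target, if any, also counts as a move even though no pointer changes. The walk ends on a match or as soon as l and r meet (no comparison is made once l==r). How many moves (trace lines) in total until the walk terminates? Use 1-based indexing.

12 moves

[1,13] -7+39=32 >18 → r--
[1,12] -7+38=31 >18 → r--
[1,11] -7+37=30 >18 → r--
[1,10] -7+32=25 >18 → r--
[1,9] -7+31=24 >18 → r--
[1,8] -7+30=23 >18 → r--
[1,7] -7+24=17 <18 → l++
[2,7] 3+24=27 >18 → r--
[2,6] 3+18=21 >18 → r--
[2,5] 3+12=15 <18 → l++
[3,5] 8+12=20 >18 → r--
[3,4] 8+11=19 >18 → r--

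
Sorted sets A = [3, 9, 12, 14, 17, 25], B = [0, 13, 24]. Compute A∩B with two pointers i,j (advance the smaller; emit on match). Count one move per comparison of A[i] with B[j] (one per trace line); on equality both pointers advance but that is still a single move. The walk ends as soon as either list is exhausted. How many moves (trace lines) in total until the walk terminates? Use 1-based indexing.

8 moves

[i=1,j=1] 3>0 → j++
[i=1,j=2] 3<13 → i++
[i=2,j=2] 9<13 → i++
[i=3,j=2] 12<13 → i++
[i=4,j=2] 14>13 → j++
[i=4,j=3] 14<24 → i++
[i=5,j=3] 17<24 → i++
[i=6,j=3] 25>24 → j++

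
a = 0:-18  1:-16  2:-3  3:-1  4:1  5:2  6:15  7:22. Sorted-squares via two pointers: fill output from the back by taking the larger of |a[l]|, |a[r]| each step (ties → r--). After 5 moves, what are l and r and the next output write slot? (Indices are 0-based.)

l=0 r=7: |-18|<=|22| out[7]=484, r--
l=0 r=6: |-18|>|15| out[6]=324, l++
l=1 r=6: |-16|>|15| out[5]=256, l++
l=2 r=6: |-3|<=|15| out[4]=225, r--
l=2 r=5: |-3|>|2| out[3]=9, l++

l=3, r=5, next write slot=2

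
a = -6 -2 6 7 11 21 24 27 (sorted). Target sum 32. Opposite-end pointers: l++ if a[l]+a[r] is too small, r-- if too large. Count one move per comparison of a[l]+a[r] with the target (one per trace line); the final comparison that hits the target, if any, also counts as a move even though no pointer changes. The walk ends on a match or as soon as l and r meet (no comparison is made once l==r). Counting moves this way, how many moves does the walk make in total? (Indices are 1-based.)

l=1 r=8: -6+27=21 <32, l++
l=2 r=8: -2+27=25 <32, l++
l=3 r=8: 6+27=33 >32, r--
l=3 r=7: 6+24=30 <32, l++
l=4 r=7: 7+24=31 <32, l++
l=5 r=7: 11+24=35 >32, r--
l=5 r=6: 11+21=32, found

7 moves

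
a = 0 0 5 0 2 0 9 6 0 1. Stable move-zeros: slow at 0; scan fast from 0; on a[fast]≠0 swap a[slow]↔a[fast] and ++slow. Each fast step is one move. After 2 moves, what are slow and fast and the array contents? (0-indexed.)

slow=0 fast=0: a[fast]=0, fast++
slow=0 fast=1: a[fast]=0, fast++

slow=0, fast=2, a=[0, 0, 5, 0, 2, 0, 9, 6, 0, 1]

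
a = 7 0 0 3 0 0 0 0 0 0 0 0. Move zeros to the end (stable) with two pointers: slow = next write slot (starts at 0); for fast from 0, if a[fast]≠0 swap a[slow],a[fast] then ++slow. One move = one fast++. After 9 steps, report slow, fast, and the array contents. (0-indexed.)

slow=2, fast=9, a=[7, 3, 0, 0, 0, 0, 0, 0, 0, 0, 0, 0]

(s=0,f=0) a[fast]=7≠0 swap→a[0]=7 → slow++,fast++
(s=1,f=1) a[fast]=0 → fast++
(s=1,f=2) a[fast]=0 → fast++
(s=1,f=3) a[fast]=3≠0 swap→a[1]=3 → slow++,fast++
(s=2,f=4) a[fast]=0 → fast++
(s=2,f=5) a[fast]=0 → fast++
(s=2,f=6) a[fast]=0 → fast++
(s=2,f=7) a[fast]=0 → fast++
(s=2,f=8) a[fast]=0 → fast++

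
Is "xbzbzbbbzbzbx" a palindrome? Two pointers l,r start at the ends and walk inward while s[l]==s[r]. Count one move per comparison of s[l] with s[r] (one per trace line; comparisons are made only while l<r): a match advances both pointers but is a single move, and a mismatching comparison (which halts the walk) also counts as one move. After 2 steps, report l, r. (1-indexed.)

l=3, r=11

l=1 r=13: 'x'=='x', l++,r--
l=2 r=12: 'b'=='b', l++,r--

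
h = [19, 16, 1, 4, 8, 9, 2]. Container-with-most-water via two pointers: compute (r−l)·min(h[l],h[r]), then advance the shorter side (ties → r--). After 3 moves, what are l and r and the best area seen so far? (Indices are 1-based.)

[1,7] min(19,2)*6=12 best=12 * → r--
[1,6] min(19,9)*5=45 best=45 * → r--
[1,5] min(19,8)*4=32 best=45 → r--

l=1, r=4, best area=45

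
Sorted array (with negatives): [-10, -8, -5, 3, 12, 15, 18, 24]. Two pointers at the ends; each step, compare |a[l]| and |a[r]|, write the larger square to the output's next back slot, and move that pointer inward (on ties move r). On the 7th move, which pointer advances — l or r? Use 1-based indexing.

l

[1,8] |-10|<=|24| out[8]=576 → r--
[1,7] |-10|<=|18| out[7]=324 → r--
[1,6] |-10|<=|15| out[6]=225 → r--
[1,5] |-10|<=|12| out[5]=144 → r--
[1,4] |-10|>|3| out[4]=100 → l++
[2,4] |-8|>|3| out[3]=64 → l++
[3,4] |-5|>|3| out[2]=25 → l++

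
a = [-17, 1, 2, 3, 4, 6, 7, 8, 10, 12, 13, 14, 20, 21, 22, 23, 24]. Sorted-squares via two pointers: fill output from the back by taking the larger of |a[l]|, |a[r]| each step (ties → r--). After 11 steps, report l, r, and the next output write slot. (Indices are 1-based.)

l=2, r=7, next write slot=6

[1,17] |-17|<=|24| out[17]=576 → r--
[1,16] |-17|<=|23| out[16]=529 → r--
[1,15] |-17|<=|22| out[15]=484 → r--
[1,14] |-17|<=|21| out[14]=441 → r--
[1,13] |-17|<=|20| out[13]=400 → r--
[1,12] |-17|>|14| out[12]=289 → l++
[2,12] |1|<=|14| out[11]=196 → r--
[2,11] |1|<=|13| out[10]=169 → r--
[2,10] |1|<=|12| out[9]=144 → r--
[2,9] |1|<=|10| out[8]=100 → r--
[2,8] |1|<=|8| out[7]=64 → r--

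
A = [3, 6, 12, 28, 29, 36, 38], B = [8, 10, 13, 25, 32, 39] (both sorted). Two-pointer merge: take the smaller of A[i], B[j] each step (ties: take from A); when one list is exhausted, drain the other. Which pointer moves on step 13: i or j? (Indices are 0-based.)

[i=0,j=0] A[i]=3<=B[j]=8 take 3 → i++
[i=1,j=0] A[i]=6<=B[j]=8 take 6 → i++
[i=2,j=0] A[i]=12>B[j]=8 take 8 → j++
[i=2,j=1] A[i]=12>B[j]=10 take 10 → j++
[i=2,j=2] A[i]=12<=B[j]=13 take 12 → i++
[i=3,j=2] A[i]=28>B[j]=13 take 13 → j++
[i=3,j=3] A[i]=28>B[j]=25 take 25 → j++
[i=3,j=4] A[i]=28<=B[j]=32 take 28 → i++
[i=4,j=4] A[i]=29<=B[j]=32 take 29 → i++
[i=5,j=4] A[i]=36>B[j]=32 take 32 → j++
[i=5,j=5] A[i]=36<=B[j]=39 take 36 → i++
[i=6,j=5] A[i]=38<=B[j]=39 take 38 → i++
[i=7,j=5] A done, take B[j]=39 → j++

j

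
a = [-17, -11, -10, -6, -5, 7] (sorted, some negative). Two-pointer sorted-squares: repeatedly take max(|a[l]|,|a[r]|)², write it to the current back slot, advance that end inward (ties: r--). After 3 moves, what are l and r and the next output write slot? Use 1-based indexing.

l=1 r=6: |-17|>|7| out[6]=289, l++
l=2 r=6: |-11|>|7| out[5]=121, l++
l=3 r=6: |-10|>|7| out[4]=100, l++

l=4, r=6, next write slot=3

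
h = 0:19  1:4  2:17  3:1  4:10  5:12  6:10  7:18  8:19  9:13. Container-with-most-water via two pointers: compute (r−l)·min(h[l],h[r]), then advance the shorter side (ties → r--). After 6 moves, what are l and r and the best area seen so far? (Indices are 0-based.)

[0,9] min(19,13)*9=117 best=117 * → r--
[0,8] min(19,19)*8=152 best=152 * → r--
[0,7] min(19,18)*7=126 best=152 → r--
[0,6] min(19,10)*6=60 best=152 → r--
[0,5] min(19,12)*5=60 best=152 → r--
[0,4] min(19,10)*4=40 best=152 → r--

l=0, r=3, best area=152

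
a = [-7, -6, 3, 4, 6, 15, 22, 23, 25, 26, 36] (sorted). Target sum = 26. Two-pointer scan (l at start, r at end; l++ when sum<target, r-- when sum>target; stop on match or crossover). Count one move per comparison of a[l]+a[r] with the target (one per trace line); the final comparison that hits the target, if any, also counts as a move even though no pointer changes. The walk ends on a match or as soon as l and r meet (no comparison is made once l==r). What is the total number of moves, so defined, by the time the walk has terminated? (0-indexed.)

[0,10] -7+36=29 >26 → r--
[0,9] -7+26=19 <26 → l++
[1,9] -6+26=20 <26 → l++
[2,9] 3+26=29 >26 → r--
[2,8] 3+25=28 >26 → r--
[2,7] 3+23=26 → found

6 moves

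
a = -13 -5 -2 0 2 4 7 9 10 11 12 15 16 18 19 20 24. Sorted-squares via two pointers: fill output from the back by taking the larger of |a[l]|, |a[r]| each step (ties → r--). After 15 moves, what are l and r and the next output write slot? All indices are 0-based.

l=2, r=3, next write slot=1

l=0 r=16: |-13|<=|24| out[16]=576, r--
l=0 r=15: |-13|<=|20| out[15]=400, r--
l=0 r=14: |-13|<=|19| out[14]=361, r--
l=0 r=13: |-13|<=|18| out[13]=324, r--
l=0 r=12: |-13|<=|16| out[12]=256, r--
l=0 r=11: |-13|<=|15| out[11]=225, r--
l=0 r=10: |-13|>|12| out[10]=169, l++
l=1 r=10: |-5|<=|12| out[9]=144, r--
l=1 r=9: |-5|<=|11| out[8]=121, r--
l=1 r=8: |-5|<=|10| out[7]=100, r--
l=1 r=7: |-5|<=|9| out[6]=81, r--
l=1 r=6: |-5|<=|7| out[5]=49, r--
l=1 r=5: |-5|>|4| out[4]=25, l++
l=2 r=5: |-2|<=|4| out[3]=16, r--
l=2 r=4: |-2|<=|2| out[2]=4, r--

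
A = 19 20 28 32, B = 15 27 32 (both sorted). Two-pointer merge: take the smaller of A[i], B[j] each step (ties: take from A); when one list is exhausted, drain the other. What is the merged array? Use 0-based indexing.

[15, 19, 20, 27, 28, 32, 32]

[i=0,j=0] A[i]=19>B[j]=15 take 15 → j++
[i=0,j=1] A[i]=19<=B[j]=27 take 19 → i++
[i=1,j=1] A[i]=20<=B[j]=27 take 20 → i++
[i=2,j=1] A[i]=28>B[j]=27 take 27 → j++
[i=2,j=2] A[i]=28<=B[j]=32 take 28 → i++
[i=3,j=2] A[i]=32<=B[j]=32 take 32 → i++
[i=4,j=2] A done, take B[j]=32 → j++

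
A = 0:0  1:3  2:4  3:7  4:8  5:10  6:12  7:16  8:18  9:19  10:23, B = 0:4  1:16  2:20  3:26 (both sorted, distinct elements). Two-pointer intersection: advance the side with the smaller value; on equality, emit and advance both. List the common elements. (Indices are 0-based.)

intersection = [4, 16]

i=0 j=0: 0<4, i++
i=1 j=0: 3<4, i++
i=2 j=0: 4==4 emit, i++,j++
i=3 j=1: 7<16, i++
i=4 j=1: 8<16, i++
i=5 j=1: 10<16, i++
i=6 j=1: 12<16, i++
i=7 j=1: 16==16 emit, i++,j++
i=8 j=2: 18<20, i++
i=9 j=2: 19<20, i++
i=10 j=2: 23>20, j++
i=10 j=3: 23<26, i++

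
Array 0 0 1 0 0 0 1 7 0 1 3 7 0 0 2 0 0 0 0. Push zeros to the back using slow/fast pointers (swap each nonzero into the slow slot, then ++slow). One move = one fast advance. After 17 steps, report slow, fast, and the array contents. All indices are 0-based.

(s=0,f=0) a[fast]=0 → fast++
(s=0,f=1) a[fast]=0 → fast++
(s=0,f=2) a[fast]=1≠0 swap→a[0]=1 → slow++,fast++
(s=1,f=3) a[fast]=0 → fast++
(s=1,f=4) a[fast]=0 → fast++
(s=1,f=5) a[fast]=0 → fast++
(s=1,f=6) a[fast]=1≠0 swap→a[1]=1 → slow++,fast++
(s=2,f=7) a[fast]=7≠0 swap→a[2]=7 → slow++,fast++
(s=3,f=8) a[fast]=0 → fast++
(s=3,f=9) a[fast]=1≠0 swap→a[3]=1 → slow++,fast++
(s=4,f=10) a[fast]=3≠0 swap→a[4]=3 → slow++,fast++
(s=5,f=11) a[fast]=7≠0 swap→a[5]=7 → slow++,fast++
(s=6,f=12) a[fast]=0 → fast++
(s=6,f=13) a[fast]=0 → fast++
(s=6,f=14) a[fast]=2≠0 swap→a[6]=2 → slow++,fast++
(s=7,f=15) a[fast]=0 → fast++
(s=7,f=16) a[fast]=0 → fast++

slow=7, fast=17, a=[1, 1, 7, 1, 3, 7, 2, 0, 0, 0, 0, 0, 0, 0, 0, 0, 0, 0, 0]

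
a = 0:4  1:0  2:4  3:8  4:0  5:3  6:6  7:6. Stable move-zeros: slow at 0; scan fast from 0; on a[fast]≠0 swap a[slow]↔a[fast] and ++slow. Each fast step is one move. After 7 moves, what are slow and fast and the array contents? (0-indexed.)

slow=5, fast=7, a=[4, 4, 8, 3, 6, 0, 0, 6]

slow=0 fast=0: a[fast]=4≠0 swap→a[0]=4, slow++,fast++
slow=1 fast=1: a[fast]=0, fast++
slow=1 fast=2: a[fast]=4≠0 swap→a[1]=4, slow++,fast++
slow=2 fast=3: a[fast]=8≠0 swap→a[2]=8, slow++,fast++
slow=3 fast=4: a[fast]=0, fast++
slow=3 fast=5: a[fast]=3≠0 swap→a[3]=3, slow++,fast++
slow=4 fast=6: a[fast]=6≠0 swap→a[4]=6, slow++,fast++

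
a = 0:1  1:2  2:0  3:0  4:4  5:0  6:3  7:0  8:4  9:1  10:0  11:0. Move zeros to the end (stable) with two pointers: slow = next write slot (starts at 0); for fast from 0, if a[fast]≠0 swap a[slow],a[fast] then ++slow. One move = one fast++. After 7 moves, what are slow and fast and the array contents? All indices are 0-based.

slow=4, fast=7, a=[1, 2, 4, 3, 0, 0, 0, 0, 4, 1, 0, 0]

(s=0,f=0) a[fast]=1≠0 swap→a[0]=1 → slow++,fast++
(s=1,f=1) a[fast]=2≠0 swap→a[1]=2 → slow++,fast++
(s=2,f=2) a[fast]=0 → fast++
(s=2,f=3) a[fast]=0 → fast++
(s=2,f=4) a[fast]=4≠0 swap→a[2]=4 → slow++,fast++
(s=3,f=5) a[fast]=0 → fast++
(s=3,f=6) a[fast]=3≠0 swap→a[3]=3 → slow++,fast++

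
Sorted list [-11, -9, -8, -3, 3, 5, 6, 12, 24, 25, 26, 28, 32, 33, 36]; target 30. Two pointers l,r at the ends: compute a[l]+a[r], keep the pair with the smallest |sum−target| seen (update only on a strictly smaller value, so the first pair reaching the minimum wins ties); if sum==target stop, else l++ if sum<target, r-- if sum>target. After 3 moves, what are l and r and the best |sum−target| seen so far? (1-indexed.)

[1,15] -11+36=25 d=5 * → l++
[2,15] -9+36=27 d=3 * → l++
[3,15] -8+36=28 d=2 * → l++

l=4, r=15, best |Δ|=2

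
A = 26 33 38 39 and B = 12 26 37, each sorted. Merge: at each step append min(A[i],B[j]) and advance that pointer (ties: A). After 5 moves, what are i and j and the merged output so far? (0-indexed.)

[i=0,j=0] A[i]=26>B[j]=12 take 12 → j++
[i=0,j=1] A[i]=26<=B[j]=26 take 26 → i++
[i=1,j=1] A[i]=33>B[j]=26 take 26 → j++
[i=1,j=2] A[i]=33<=B[j]=37 take 33 → i++
[i=2,j=2] A[i]=38>B[j]=37 take 37 → j++

i=2, j=3, merged so far=[12, 26, 26, 33, 37]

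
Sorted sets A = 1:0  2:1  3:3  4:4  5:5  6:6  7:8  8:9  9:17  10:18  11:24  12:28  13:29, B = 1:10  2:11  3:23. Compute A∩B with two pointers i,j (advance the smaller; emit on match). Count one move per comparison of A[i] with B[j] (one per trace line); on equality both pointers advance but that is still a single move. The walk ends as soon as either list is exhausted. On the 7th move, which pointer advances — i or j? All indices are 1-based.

i

[i=1,j=1] 0<10 → i++
[i=2,j=1] 1<10 → i++
[i=3,j=1] 3<10 → i++
[i=4,j=1] 4<10 → i++
[i=5,j=1] 5<10 → i++
[i=6,j=1] 6<10 → i++
[i=7,j=1] 8<10 → i++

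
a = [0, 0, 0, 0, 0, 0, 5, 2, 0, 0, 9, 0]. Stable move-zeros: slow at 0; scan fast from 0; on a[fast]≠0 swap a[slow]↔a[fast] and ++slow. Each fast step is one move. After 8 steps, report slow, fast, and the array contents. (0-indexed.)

(s=0,f=0) a[fast]=0 → fast++
(s=0,f=1) a[fast]=0 → fast++
(s=0,f=2) a[fast]=0 → fast++
(s=0,f=3) a[fast]=0 → fast++
(s=0,f=4) a[fast]=0 → fast++
(s=0,f=5) a[fast]=0 → fast++
(s=0,f=6) a[fast]=5≠0 swap→a[0]=5 → slow++,fast++
(s=1,f=7) a[fast]=2≠0 swap→a[1]=2 → slow++,fast++

slow=2, fast=8, a=[5, 2, 0, 0, 0, 0, 0, 0, 0, 0, 9, 0]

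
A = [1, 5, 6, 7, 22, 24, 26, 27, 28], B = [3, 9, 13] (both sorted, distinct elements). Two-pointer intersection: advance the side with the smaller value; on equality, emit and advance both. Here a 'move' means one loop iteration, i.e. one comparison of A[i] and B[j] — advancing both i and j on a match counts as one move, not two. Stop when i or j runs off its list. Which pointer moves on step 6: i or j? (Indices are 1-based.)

i=1 j=1: 1<3, i++
i=2 j=1: 5>3, j++
i=2 j=2: 5<9, i++
i=3 j=2: 6<9, i++
i=4 j=2: 7<9, i++
i=5 j=2: 22>9, j++

j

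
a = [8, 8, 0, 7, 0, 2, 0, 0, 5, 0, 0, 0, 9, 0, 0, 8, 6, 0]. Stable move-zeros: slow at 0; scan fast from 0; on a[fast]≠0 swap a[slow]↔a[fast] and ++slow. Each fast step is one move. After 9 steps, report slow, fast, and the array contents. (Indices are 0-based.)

slow=5, fast=9, a=[8, 8, 7, 2, 5, 0, 0, 0, 0, 0, 0, 0, 9, 0, 0, 8, 6, 0]

slow=0 fast=0: a[fast]=8≠0 swap→a[0]=8, slow++,fast++
slow=1 fast=1: a[fast]=8≠0 swap→a[1]=8, slow++,fast++
slow=2 fast=2: a[fast]=0, fast++
slow=2 fast=3: a[fast]=7≠0 swap→a[2]=7, slow++,fast++
slow=3 fast=4: a[fast]=0, fast++
slow=3 fast=5: a[fast]=2≠0 swap→a[3]=2, slow++,fast++
slow=4 fast=6: a[fast]=0, fast++
slow=4 fast=7: a[fast]=0, fast++
slow=4 fast=8: a[fast]=5≠0 swap→a[4]=5, slow++,fast++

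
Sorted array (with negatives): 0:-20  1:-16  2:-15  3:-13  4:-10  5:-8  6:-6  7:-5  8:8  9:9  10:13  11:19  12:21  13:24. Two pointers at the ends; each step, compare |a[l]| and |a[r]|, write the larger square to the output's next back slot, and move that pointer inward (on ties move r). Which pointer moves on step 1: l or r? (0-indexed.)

r

[0,13] |-20|<=|24| out[13]=576 → r--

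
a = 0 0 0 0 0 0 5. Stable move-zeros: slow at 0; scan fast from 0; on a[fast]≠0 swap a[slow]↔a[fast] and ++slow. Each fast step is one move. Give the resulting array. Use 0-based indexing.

[5, 0, 0, 0, 0, 0, 0]

slow=0 fast=0: a[fast]=0, fast++
slow=0 fast=1: a[fast]=0, fast++
slow=0 fast=2: a[fast]=0, fast++
slow=0 fast=3: a[fast]=0, fast++
slow=0 fast=4: a[fast]=0, fast++
slow=0 fast=5: a[fast]=0, fast++
slow=0 fast=6: a[fast]=5≠0 swap→a[0]=5, slow++,fast++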